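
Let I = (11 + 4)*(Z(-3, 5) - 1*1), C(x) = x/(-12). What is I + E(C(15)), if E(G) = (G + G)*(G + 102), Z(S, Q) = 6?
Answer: -1415/8 ≈ -176.88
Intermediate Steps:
C(x) = -x/12 (C(x) = x*(-1/12) = -x/12)
I = 75 (I = (11 + 4)*(6 - 1*1) = 15*(6 - 1) = 15*5 = 75)
E(G) = 2*G*(102 + G) (E(G) = (2*G)*(102 + G) = 2*G*(102 + G))
I + E(C(15)) = 75 + 2*(-1/12*15)*(102 - 1/12*15) = 75 + 2*(-5/4)*(102 - 5/4) = 75 + 2*(-5/4)*(403/4) = 75 - 2015/8 = -1415/8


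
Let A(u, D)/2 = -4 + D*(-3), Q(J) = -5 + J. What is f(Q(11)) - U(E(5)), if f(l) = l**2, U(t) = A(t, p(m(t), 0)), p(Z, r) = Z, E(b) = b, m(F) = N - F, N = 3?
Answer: 32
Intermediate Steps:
m(F) = 3 - F
A(u, D) = -8 - 6*D (A(u, D) = 2*(-4 + D*(-3)) = 2*(-4 - 3*D) = -8 - 6*D)
U(t) = -26 + 6*t (U(t) = -8 - 6*(3 - t) = -8 + (-18 + 6*t) = -26 + 6*t)
f(Q(11)) - U(E(5)) = (-5 + 11)**2 - (-26 + 6*5) = 6**2 - (-26 + 30) = 36 - 1*4 = 36 - 4 = 32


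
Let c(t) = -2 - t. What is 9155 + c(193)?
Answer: 8960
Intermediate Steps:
9155 + c(193) = 9155 + (-2 - 1*193) = 9155 + (-2 - 193) = 9155 - 195 = 8960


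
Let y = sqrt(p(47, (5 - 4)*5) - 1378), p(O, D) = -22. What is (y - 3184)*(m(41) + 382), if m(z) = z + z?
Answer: -1477376 + 4640*I*sqrt(14) ≈ -1.4774e+6 + 17361.0*I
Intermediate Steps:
m(z) = 2*z
y = 10*I*sqrt(14) (y = sqrt(-22 - 1378) = sqrt(-1400) = 10*I*sqrt(14) ≈ 37.417*I)
(y - 3184)*(m(41) + 382) = (10*I*sqrt(14) - 3184)*(2*41 + 382) = (-3184 + 10*I*sqrt(14))*(82 + 382) = (-3184 + 10*I*sqrt(14))*464 = -1477376 + 4640*I*sqrt(14)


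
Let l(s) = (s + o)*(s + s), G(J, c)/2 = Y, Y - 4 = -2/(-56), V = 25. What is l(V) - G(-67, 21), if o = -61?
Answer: -25313/14 ≈ -1808.1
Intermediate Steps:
Y = 113/28 (Y = 4 - 2/(-56) = 4 - 2*(-1/56) = 4 + 1/28 = 113/28 ≈ 4.0357)
G(J, c) = 113/14 (G(J, c) = 2*(113/28) = 113/14)
l(s) = 2*s*(-61 + s) (l(s) = (s - 61)*(s + s) = (-61 + s)*(2*s) = 2*s*(-61 + s))
l(V) - G(-67, 21) = 2*25*(-61 + 25) - 1*113/14 = 2*25*(-36) - 113/14 = -1800 - 113/14 = -25313/14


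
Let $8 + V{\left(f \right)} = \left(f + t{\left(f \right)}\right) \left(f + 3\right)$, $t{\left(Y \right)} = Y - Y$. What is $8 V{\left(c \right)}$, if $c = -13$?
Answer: $976$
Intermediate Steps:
$t{\left(Y \right)} = 0$
$V{\left(f \right)} = -8 + f \left(3 + f\right)$ ($V{\left(f \right)} = -8 + \left(f + 0\right) \left(f + 3\right) = -8 + f \left(3 + f\right)$)
$8 V{\left(c \right)} = 8 \left(-8 + \left(-13\right)^{2} + 3 \left(-13\right)\right) = 8 \left(-8 + 169 - 39\right) = 8 \cdot 122 = 976$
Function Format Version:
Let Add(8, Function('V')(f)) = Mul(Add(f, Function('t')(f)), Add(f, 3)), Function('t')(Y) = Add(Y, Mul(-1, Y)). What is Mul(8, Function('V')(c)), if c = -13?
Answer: 976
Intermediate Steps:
Function('t')(Y) = 0
Function('V')(f) = Add(-8, Mul(f, Add(3, f))) (Function('V')(f) = Add(-8, Mul(Add(f, 0), Add(f, 3))) = Add(-8, Mul(f, Add(3, f))))
Mul(8, Function('V')(c)) = Mul(8, Add(-8, Pow(-13, 2), Mul(3, -13))) = Mul(8, Add(-8, 169, -39)) = Mul(8, 122) = 976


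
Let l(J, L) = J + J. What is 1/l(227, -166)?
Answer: 1/454 ≈ 0.0022026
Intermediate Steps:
l(J, L) = 2*J
1/l(227, -166) = 1/(2*227) = 1/454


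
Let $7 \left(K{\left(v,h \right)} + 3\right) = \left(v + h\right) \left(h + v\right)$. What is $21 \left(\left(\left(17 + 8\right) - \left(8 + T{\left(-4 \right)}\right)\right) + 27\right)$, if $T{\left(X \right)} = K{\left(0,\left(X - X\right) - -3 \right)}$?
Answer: $960$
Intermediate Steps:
$K{\left(v,h \right)} = -3 + \frac{\left(h + v\right)^{2}}{7}$ ($K{\left(v,h \right)} = -3 + \frac{\left(v + h\right) \left(h + v\right)}{7} = -3 + \frac{\left(h + v\right) \left(h + v\right)}{7} = -3 + \frac{\left(h + v\right)^{2}}{7}$)
$T{\left(X \right)} = - \frac{12}{7}$ ($T{\left(X \right)} = -3 + \frac{\left(\left(\left(X - X\right) - -3\right) + 0\right)^{2}}{7} = -3 + \frac{\left(\left(0 + 3\right) + 0\right)^{2}}{7} = -3 + \frac{\left(3 + 0\right)^{2}}{7} = -3 + \frac{3^{2}}{7} = -3 + \frac{1}{7} \cdot 9 = -3 + \frac{9}{7} = - \frac{12}{7}$)
$21 \left(\left(\left(17 + 8\right) - \left(8 + T{\left(-4 \right)}\right)\right) + 27\right) = 21 \left(\left(\left(17 + 8\right) - \frac{44}{7}\right) + 27\right) = 21 \left(\left(25 + \left(-8 + \frac{12}{7}\right)\right) + 27\right) = 21 \left(\left(25 - \frac{44}{7}\right) + 27\right) = 21 \left(\frac{131}{7} + 27\right) = 21 \cdot \frac{320}{7} = 960$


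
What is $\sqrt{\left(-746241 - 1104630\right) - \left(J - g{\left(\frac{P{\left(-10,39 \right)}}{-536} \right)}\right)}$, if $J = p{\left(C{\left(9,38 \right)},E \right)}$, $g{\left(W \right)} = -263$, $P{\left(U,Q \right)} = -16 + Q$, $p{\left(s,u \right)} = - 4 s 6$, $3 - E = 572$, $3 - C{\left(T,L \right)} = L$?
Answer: $i \sqrt{1851974} \approx 1360.9 i$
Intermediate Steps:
$C{\left(T,L \right)} = 3 - L$
$E = -569$ ($E = 3 - 572 = -569$)
$p{\left(s,u \right)} = - 24 s$
$J = 840$ ($J = - 24 \left(3 - 38\right) = \left(-24\right) \left(-35\right) = 840$)
$\sqrt{\left(-746241 - 1104630\right) - \left(J - g{\left(\frac{P{\left(-10,39 \right)}}{-536} \right)}\right)} = \sqrt{\left(-746241 - 1104630\right) - 1103} = \sqrt{-1850871 - 1103} = \sqrt{-1851974} = i \sqrt{1851974}$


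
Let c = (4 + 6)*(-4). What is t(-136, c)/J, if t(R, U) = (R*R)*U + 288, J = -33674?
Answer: 369776/16837 ≈ 21.962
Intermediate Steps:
c = -40 (c = 10*(-4) = -40)
t(R, U) = 288 + U*R² (t(R, U) = R²*U + 288 = U*R² + 288 = 288 + U*R²)
t(-136, c)/J = (288 - 40*(-136)²)/(-33674) = (288 - 40*18496)*(-1/33674) = (288 - 739840)*(-1/33674) = -739552*(-1/33674) = 369776/16837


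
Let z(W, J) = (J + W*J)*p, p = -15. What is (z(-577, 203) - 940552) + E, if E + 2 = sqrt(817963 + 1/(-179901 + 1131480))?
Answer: 813366 + sqrt(82296401964015518)/317193 ≈ 8.1427e+5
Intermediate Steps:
z(W, J) = -15*J - 15*J*W (z(W, J) = (J + W*J)*(-15) = (J + J*W)*(-15) = -15*J - 15*J*W)
E = -2 + sqrt(82296401964015518)/317193 (E = -2 + sqrt(817963 + 1/(-179901 + 1131480)) = -2 + sqrt(817963 + 1/951579) = -2 + sqrt(778356413578/951579) = -2 + sqrt(82296401964015518)/317193 ≈ 902.41)
(z(-577, 203) - 940552) + E = (-15*203*(1 - 577) - 940552) + (-2 + sqrt(82296401964015518)/317193) = (-15*203*(-576) - 940552) + (-2 + sqrt(82296401964015518)/317193) = (1753920 - 940552) + (-2 + sqrt(82296401964015518)/317193) = 813368 + (-2 + sqrt(82296401964015518)/317193) = 813366 + sqrt(82296401964015518)/317193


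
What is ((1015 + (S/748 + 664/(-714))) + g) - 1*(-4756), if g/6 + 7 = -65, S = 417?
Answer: 83859161/15708 ≈ 5338.6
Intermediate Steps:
g = -432 (g = -42 + 6*(-65) = -42 - 390 = -432)
((1015 + (S/748 + 664/(-714))) + g) - 1*(-4756) = ((1015 + (417/748 + 664/(-714))) - 432) - 1*(-4756) = ((1015 + (417*(1/748) + 664*(-1/714))) - 432) + 4756 = ((1015 + (417/748 - 332/357)) - 432) + 4756 = ((1015 - 5851/15708) - 432) + 4756 = (15937769/15708 - 432) + 4756 = 9151913/15708 + 4756 = 83859161/15708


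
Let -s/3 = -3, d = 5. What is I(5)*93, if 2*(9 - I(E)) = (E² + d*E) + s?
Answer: -3813/2 ≈ -1906.5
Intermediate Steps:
s = 9 (s = -3*(-3) = 9)
I(E) = 9/2 - 5*E/2 - E²/2 (I(E) = 9 - ((E² + 5*E) + 9)/2 = 9 - (9 + E² + 5*E)/2 = 9 + (-9/2 - 5*E/2 - E²/2) = 9/2 - 5*E/2 - E²/2)
I(5)*93 = (9/2 - 5/2*5 - ½*5²)*93 = (9/2 - 25/2 - ½*25)*93 = (9/2 - 25/2 - 25/2)*93 = -41/2*93 = -3813/2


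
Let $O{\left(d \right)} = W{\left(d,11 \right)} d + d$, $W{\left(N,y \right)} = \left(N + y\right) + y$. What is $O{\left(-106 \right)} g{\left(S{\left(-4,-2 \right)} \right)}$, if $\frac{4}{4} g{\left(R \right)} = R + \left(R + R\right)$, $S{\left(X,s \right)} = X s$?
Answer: $211152$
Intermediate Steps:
$W{\left(N,y \right)} = N + 2 y$
$O{\left(d \right)} = d + d \left(22 + d\right)$ ($O{\left(d \right)} = \left(d + 2 \cdot 11\right) d + d = \left(d + 22\right) d + d = \left(22 + d\right) d + d = d \left(22 + d\right) + d = d + d \left(22 + d\right)$)
$g{\left(R \right)} = 3 R$ ($g{\left(R \right)} = R + \left(R + R\right) = R + 2 R = 3 R$)
$O{\left(-106 \right)} g{\left(S{\left(-4,-2 \right)} \right)} = - 106 \left(23 - 106\right) 3 \left(\left(-4\right) \left(-2\right)\right) = \left(-106\right) \left(-83\right) 3 \cdot 8 = 8798 \cdot 24 = 211152$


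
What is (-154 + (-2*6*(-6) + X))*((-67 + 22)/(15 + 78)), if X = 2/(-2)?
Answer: 1245/31 ≈ 40.161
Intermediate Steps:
X = -1 (X = 2*(-½) = -1)
(-154 + (-2*6*(-6) + X))*((-67 + 22)/(15 + 78)) = (-154 + (-2*6*(-6) - 1))*((-67 + 22)/(15 + 78)) = (-154 + (-12*(-6) - 1))*(-45/93) = (-154 + (72 - 1))*(-45*1/93) = (-154 + 71)*(-15/31) = -83*(-15/31) = 1245/31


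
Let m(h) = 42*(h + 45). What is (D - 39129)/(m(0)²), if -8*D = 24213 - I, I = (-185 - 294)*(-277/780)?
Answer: -262918417/22289904000 ≈ -0.011795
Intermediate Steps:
I = 132683/780 (I = -(-132683)/780 = -479*(-277/780) = 132683/780 ≈ 170.11)
m(h) = 1890 + 42*h (m(h) = 42*(45 + h) = 1890 + 42*h)
D = -18753457/6240 (D = -(24213 - 1*132683/780)/8 = -(24213 - 132683/780)/8 = -⅛*18753457/780 = -18753457/6240 ≈ -3005.4)
(D - 39129)/(m(0)²) = (-18753457/6240 - 39129)/((1890 + 42*0)²) = -262918417/(6240*(1890 + 0)²) = -262918417/(6240*(1890²)) = -262918417/6240/3572100 = -262918417/6240*1/3572100 = -262918417/22289904000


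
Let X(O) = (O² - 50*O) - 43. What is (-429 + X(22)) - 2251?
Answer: -3339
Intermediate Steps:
X(O) = -43 + O² - 50*O
(-429 + X(22)) - 2251 = (-429 + (-43 + 22² - 50*22)) - 2251 = (-429 + (-43 + 484 - 1100)) - 2251 = (-429 - 659) - 2251 = -1088 - 2251 = -3339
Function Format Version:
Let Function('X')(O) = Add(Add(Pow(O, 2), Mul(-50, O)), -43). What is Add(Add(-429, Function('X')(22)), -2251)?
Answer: -3339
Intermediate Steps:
Function('X')(O) = Add(-43, Pow(O, 2), Mul(-50, O))
Add(Add(-429, Function('X')(22)), -2251) = Add(Add(-429, Add(-43, Pow(22, 2), Mul(-50, 22))), -2251) = Add(Add(-429, Add(-43, 484, -1100)), -2251) = Add(Add(-429, -659), -2251) = Add(-1088, -2251) = -3339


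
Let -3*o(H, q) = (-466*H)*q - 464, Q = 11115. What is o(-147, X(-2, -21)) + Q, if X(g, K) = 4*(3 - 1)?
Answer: -514207/3 ≈ -1.7140e+5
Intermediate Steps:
X(g, K) = 8 (X(g, K) = 4*2 = 8)
o(H, q) = 464/3 + 466*H*q/3 (o(H, q) = -((-466*H)*q - 464)/3 = -(-466*H*q - 464)/3 = -(-464 - 466*H*q)/3 = 464/3 + 466*H*q/3)
o(-147, X(-2, -21)) + Q = (464/3 + (466/3)*(-147)*8) + 11115 = (464/3 - 182672) + 11115 = -547552/3 + 11115 = -514207/3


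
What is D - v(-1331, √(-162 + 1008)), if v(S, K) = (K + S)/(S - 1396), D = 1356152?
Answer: 3698225173/2727 + √94/909 ≈ 1.3562e+6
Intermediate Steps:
v(S, K) = (K + S)/(-1396 + S)
D - v(-1331, √(-162 + 1008)) = 1356152 - (√(-162 + 1008) - 1331)/(-1396 - 1331) = 1356152 - (√846 - 1331)/(-2727) = 1356152 - (-1)*(3*√94 - 1331)/2727 = 1356152 - (-1)*(-1331 + 3*√94)/2727 = 1356152 - (1331/2727 - √94/909) = 1356152 + (-1331/2727 + √94/909) = 3698225173/2727 + √94/909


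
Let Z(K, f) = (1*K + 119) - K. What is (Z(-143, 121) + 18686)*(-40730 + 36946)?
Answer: -71158120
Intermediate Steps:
Z(K, f) = 119 (Z(K, f) = (K + 119) - K = (119 + K) - K = 119)
(Z(-143, 121) + 18686)*(-40730 + 36946) = (119 + 18686)*(-40730 + 36946) = 18805*(-3784) = -71158120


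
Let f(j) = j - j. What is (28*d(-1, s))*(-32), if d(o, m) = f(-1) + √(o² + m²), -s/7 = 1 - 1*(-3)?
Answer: -896*√785 ≈ -25104.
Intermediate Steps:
f(j) = 0
s = -28 (s = -7*(1 - 1*(-3)) = -7*(1 + 3) = -7*4 = -28)
d(o, m) = √(m² + o²) (d(o, m) = 0 + √(o² + m²) = 0 + √(m² + o²) = √(m² + o²))
(28*d(-1, s))*(-32) = (28*√((-28)² + (-1)²))*(-32) = (28*√(784 + 1))*(-32) = (28*√785)*(-32) = -896*√785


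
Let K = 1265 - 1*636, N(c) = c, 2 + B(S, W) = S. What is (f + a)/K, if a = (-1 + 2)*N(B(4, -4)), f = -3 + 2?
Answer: 1/629 ≈ 0.0015898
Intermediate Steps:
B(S, W) = -2 + S
f = -1
K = 629 (K = 1265 - 636 = 629)
a = 2 (a = (-1 + 2)*(-2 + 4) = 1*2 = 2)
(f + a)/K = (-1 + 2)/629 = (1/629)*1 = 1/629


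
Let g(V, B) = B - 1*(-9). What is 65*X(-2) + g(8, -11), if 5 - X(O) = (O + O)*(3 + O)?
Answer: 583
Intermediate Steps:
g(V, B) = 9 + B (g(V, B) = B + 9 = 9 + B)
X(O) = 5 - 2*O*(3 + O) (X(O) = 5 - (O + O)*(3 + O) = 5 - 2*O*(3 + O))
65*X(-2) + g(8, -11) = 65*(5 - 6*(-2) - 2*(-2)²) + (9 - 11) = 65*(5 + 12 - 2*4) - 2 = 65*(5 + 12 - 8) - 2 = 65*9 - 2 = 585 - 2 = 583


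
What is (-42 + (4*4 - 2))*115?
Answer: -3220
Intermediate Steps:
(-42 + (4*4 - 2))*115 = (-42 + (16 - 2))*115 = (-42 + 14)*115 = -28*115 = -3220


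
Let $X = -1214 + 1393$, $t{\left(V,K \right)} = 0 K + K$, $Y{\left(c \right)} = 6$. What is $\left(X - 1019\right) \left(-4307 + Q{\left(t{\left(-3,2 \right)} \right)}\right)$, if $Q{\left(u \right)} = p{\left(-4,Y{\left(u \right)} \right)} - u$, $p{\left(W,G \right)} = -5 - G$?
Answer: $3628800$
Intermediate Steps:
$t{\left(V,K \right)} = K$ ($t{\left(V,K \right)} = 0 + K = K$)
$Q{\left(u \right)} = -11 - u$ ($Q{\left(u \right)} = \left(-5 - 6\right) - u = -11 - u$)
$X = 179$
$\left(X - 1019\right) \left(-4307 + Q{\left(t{\left(-3,2 \right)} \right)}\right) = \left(179 - 1019\right) \left(-4307 - 13\right) = - 840 \left(-4307 - 13\right) = \left(-840\right) \left(-4320\right) = 3628800$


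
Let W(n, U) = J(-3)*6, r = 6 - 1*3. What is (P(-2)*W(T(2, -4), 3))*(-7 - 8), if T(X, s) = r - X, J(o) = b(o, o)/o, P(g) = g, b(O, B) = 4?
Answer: -240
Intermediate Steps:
r = 3 (r = 6 - 3 = 3)
J(o) = 4/o
T(X, s) = 3 - X
W(n, U) = -8 (W(n, U) = (4/(-3))*6 = (4*(-⅓))*6 = -4/3*6 = -8)
(P(-2)*W(T(2, -4), 3))*(-7 - 8) = (-2*(-8))*(-7 - 8) = 16*(-15) = -240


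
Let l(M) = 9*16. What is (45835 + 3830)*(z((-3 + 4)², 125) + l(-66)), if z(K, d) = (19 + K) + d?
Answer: 14353185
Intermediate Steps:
l(M) = 144
z(K, d) = 19 + K + d
(45835 + 3830)*(z((-3 + 4)², 125) + l(-66)) = (45835 + 3830)*((19 + (-3 + 4)² + 125) + 144) = 49665*((19 + 1² + 125) + 144) = 49665*((19 + 1 + 125) + 144) = 49665*(145 + 144) = 49665*289 = 14353185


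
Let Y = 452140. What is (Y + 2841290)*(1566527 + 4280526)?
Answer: 19256859761790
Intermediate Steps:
(Y + 2841290)*(1566527 + 4280526) = (452140 + 2841290)*(1566527 + 4280526) = 3293430*5847053 = 19256859761790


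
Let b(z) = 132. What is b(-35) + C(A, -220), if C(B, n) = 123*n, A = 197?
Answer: -26928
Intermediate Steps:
b(-35) + C(A, -220) = 132 + 123*(-220) = 132 - 27060 = -26928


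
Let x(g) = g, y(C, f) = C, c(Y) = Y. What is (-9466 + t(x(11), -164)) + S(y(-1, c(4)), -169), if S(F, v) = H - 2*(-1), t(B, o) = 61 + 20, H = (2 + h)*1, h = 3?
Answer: -9378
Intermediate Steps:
H = 5 (H = (2 + 3)*1 = 5*1 = 5)
t(B, o) = 81
S(F, v) = 7 (S(F, v) = 5 - 2*(-1) = 5 + 2 = 7)
(-9466 + t(x(11), -164)) + S(y(-1, c(4)), -169) = (-9466 + 81) + 7 = -9385 + 7 = -9378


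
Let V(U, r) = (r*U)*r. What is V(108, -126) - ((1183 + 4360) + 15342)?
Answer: 1693723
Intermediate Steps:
V(U, r) = U*r² (V(U, r) = (U*r)*r = U*r²)
V(108, -126) - ((1183 + 4360) + 15342) = 108*(-126)² - ((1183 + 4360) + 15342) = 108*15876 - (5543 + 15342) = 1714608 - 1*20885 = 1714608 - 20885 = 1693723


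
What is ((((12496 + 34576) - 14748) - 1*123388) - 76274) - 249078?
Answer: -416416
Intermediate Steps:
((((12496 + 34576) - 14748) - 1*123388) - 76274) - 249078 = (((47072 - 14748) - 123388) - 76274) - 249078 = ((32324 - 123388) - 76274) - 249078 = (-91064 - 76274) - 249078 = -167338 - 249078 = -416416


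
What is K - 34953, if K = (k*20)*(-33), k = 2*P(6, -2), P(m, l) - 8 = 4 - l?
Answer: -53433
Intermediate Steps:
P(m, l) = 12 - l (P(m, l) = 8 + (4 - l) = 12 - l)
k = 28 (k = 2*(12 - 1*(-2)) = 2*(12 + 2) = 2*14 = 28)
K = -18480 (K = (28*20)*(-33) = 560*(-33) = -18480)
K - 34953 = -18480 - 34953 = -53433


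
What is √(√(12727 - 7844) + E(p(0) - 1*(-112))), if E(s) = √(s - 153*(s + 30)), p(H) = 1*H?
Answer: √(√4883 + I*√21614) ≈ 10.786 + 6.8154*I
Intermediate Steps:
p(H) = H
E(s) = √(-4590 - 152*s) (E(s) = √(s - 153*(30 + s)) = √(s + (-4590 - 153*s)) = √(-4590 - 152*s))
√(√(12727 - 7844) + E(p(0) - 1*(-112))) = √(√(12727 - 7844) + √(-4590 - 152*(0 - 1*(-112)))) = √(√4883 + √(-4590 - 152*(0 + 112))) = √(√4883 + √(-4590 - 152*112)) = √(√4883 + √(-4590 - 17024)) = √(√4883 + √(-21614)) = √(√4883 + I*√21614)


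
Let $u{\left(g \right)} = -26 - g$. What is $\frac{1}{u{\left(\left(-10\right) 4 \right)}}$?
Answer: $\frac{1}{14} \approx 0.071429$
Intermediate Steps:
$\frac{1}{u{\left(\left(-10\right) 4 \right)}} = \frac{1}{-26 - \left(-10\right) 4} = \frac{1}{-26 - -40} = \frac{1}{-26 + 40} = \frac{1}{14}$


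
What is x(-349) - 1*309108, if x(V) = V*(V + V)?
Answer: -65506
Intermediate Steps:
x(V) = 2*V² (x(V) = V*(2*V) = 2*V²)
x(-349) - 1*309108 = 2*(-349)² - 1*309108 = 2*121801 - 309108 = 243602 - 309108 = -65506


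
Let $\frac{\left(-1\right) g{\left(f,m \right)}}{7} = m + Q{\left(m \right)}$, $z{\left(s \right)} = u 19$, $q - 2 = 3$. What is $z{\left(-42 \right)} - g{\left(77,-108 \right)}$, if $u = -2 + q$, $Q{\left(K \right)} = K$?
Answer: $-1455$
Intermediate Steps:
$q = 5$ ($q = 2 + 3 = 5$)
$u = 3$ ($u = -2 + 5 = 3$)
$z{\left(s \right)} = 57$ ($z{\left(s \right)} = 3 \cdot 19 = 57$)
$g{\left(f,m \right)} = - 14 m$ ($g{\left(f,m \right)} = - 7 \left(m + m\right) = - 7 \cdot 2 m = - 14 m$)
$z{\left(-42 \right)} - g{\left(77,-108 \right)} = 57 - \left(-14\right) \left(-108\right) = 57 - 1512 = -1455$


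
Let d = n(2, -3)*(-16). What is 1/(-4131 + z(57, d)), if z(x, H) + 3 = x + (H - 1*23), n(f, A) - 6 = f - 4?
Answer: -1/4164 ≈ -0.00024015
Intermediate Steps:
n(f, A) = 2 + f (n(f, A) = 6 + (f - 4) = 6 + (-4 + f) = 2 + f)
d = -64 (d = (2 + 2)*(-16) = 4*(-16) = -64)
z(x, H) = -26 + H + x (z(x, H) = -3 + (x + (H - 1*23)) = -3 + (x + (H - 23)) = -3 + (x + (-23 + H)) = -3 + (-23 + H + x) = -26 + H + x)
1/(-4131 + z(57, d)) = 1/(-4131 + (-26 - 64 + 57)) = 1/(-4131 - 33) = 1/(-4164) = -1/4164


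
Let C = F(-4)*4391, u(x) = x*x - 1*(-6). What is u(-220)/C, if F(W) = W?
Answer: -24203/8782 ≈ -2.7560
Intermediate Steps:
u(x) = 6 + x**2 (u(x) = x**2 + 6 = 6 + x**2)
C = -17564 (C = -4*4391 = -17564)
u(-220)/C = (6 + (-220)**2)/(-17564) = (6 + 48400)*(-1/17564) = 48406*(-1/17564) = -24203/8782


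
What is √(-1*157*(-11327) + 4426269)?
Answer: 8*√96947 ≈ 2490.9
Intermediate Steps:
√(-1*157*(-11327) + 4426269) = √(-157*(-11327) + 4426269) = √(1778339 + 4426269) = √6204608 = 8*√96947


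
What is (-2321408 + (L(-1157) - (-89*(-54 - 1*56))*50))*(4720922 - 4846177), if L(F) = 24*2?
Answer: 352074269300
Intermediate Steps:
L(F) = 48
(-2321408 + (L(-1157) - (-89*(-54 - 1*56))*50))*(4720922 - 4846177) = (-2321408 + (48 - (-89*(-54 - 1*56))*50))*(4720922 - 4846177) = (-2321408 + (48 - (-89*(-54 - 56))*50))*(-125255) = (-2321408 + (48 - (-89*(-110))*50))*(-125255) = (-2321408 + (48 - 9790*50))*(-125255) = (-2321408 + (48 - 1*489500))*(-125255) = (-2321408 + (48 - 489500))*(-125255) = (-2321408 - 489452)*(-125255) = -2810860*(-125255) = 352074269300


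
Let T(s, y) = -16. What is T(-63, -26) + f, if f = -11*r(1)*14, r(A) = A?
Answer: -170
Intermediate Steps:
f = -154 (f = -11*1*14 = -11*14 = -154)
T(-63, -26) + f = -16 - 154 = -170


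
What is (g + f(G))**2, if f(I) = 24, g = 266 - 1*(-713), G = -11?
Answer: 1006009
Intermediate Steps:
g = 979 (g = 266 + 713 = 979)
(g + f(G))**2 = (979 + 24)**2 = 1003**2 = 1006009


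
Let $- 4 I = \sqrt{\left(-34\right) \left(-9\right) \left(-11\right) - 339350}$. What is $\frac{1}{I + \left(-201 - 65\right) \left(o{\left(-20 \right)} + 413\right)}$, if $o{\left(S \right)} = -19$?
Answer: $- \frac{419216}{43935599343} + \frac{2 i \sqrt{85679}}{43935599343} \approx -9.5416 \cdot 10^{-6} + 1.3324 \cdot 10^{-8} i$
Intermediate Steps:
$I = - \frac{i \sqrt{85679}}{2}$ ($I = - \frac{\sqrt{\left(-34\right) \left(-9\right) \left(-11\right) - 339350}}{4} = - \frac{\sqrt{306 \left(-11\right) - 339350}}{4} = - \frac{\sqrt{-3366 - 339350}}{4} = - \frac{\sqrt{-342716}}{4} = - \frac{2 i \sqrt{85679}}{4} = - \frac{i \sqrt{85679}}{2} \approx - 146.35 i$)
$\frac{1}{I + \left(-201 - 65\right) \left(o{\left(-20 \right)} + 413\right)} = \frac{1}{- \frac{i \sqrt{85679}}{2} + \left(-201 - 65\right) \left(-19 + 413\right)} = \frac{1}{- \frac{i \sqrt{85679}}{2} + \left(-201 - 65\right) 394} = \frac{1}{- \frac{i \sqrt{85679}}{2} - 104804} = \frac{1}{-104804 - \frac{i \sqrt{85679}}{2}}$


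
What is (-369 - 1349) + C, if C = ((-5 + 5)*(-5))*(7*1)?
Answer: -1718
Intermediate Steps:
C = 0 (C = (0*(-5))*7 = 0*7 = 0)
(-369 - 1349) + C = (-369 - 1349) + 0 = -1718 + 0 = -1718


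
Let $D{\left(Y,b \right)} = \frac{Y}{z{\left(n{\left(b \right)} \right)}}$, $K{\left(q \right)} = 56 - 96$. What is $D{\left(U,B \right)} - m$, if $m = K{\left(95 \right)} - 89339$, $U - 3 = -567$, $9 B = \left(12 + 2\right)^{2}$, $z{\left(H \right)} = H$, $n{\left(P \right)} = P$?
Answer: $\frac{4378302}{49} \approx 89353.0$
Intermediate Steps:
$K{\left(q \right)} = -40$
$B = \frac{196}{9}$ ($B = \frac{\left(12 + 2\right)^{2}}{9} = \frac{14^{2}}{9} = \frac{1}{9} \cdot 196 = \frac{196}{9} \approx 21.778$)
$U = -564$ ($U = 3 - 567 = -564$)
$D{\left(Y,b \right)} = \frac{Y}{b}$
$m = -89379$ ($m = -40 - 89339 = -89379$)
$D{\left(U,B \right)} - m = - \frac{564}{\frac{196}{9}} - -89379 = \left(-564\right) \frac{9}{196} + 89379 = - \frac{1269}{49} + 89379 = \frac{4378302}{49}$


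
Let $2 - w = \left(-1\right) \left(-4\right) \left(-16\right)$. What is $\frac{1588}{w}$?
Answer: $\frac{794}{33} \approx 24.061$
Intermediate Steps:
$w = 66$ ($w = 2 - \left(-1\right) \left(-4\right) \left(-16\right) = 2 - 4 \left(-16\right) = 2 - -64 = 2 + 64 = 66$)
$\frac{1588}{w} = \frac{1588}{66} = 1588 \cdot \frac{1}{66} = \frac{794}{33}$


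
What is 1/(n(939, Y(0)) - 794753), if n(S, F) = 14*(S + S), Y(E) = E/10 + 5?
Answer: -1/768461 ≈ -1.3013e-6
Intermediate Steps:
Y(E) = 5 + E/10 (Y(E) = E*(⅒) + 5 = E/10 + 5 = 5 + E/10)
n(S, F) = 28*S (n(S, F) = 14*(2*S) = 28*S)
1/(n(939, Y(0)) - 794753) = 1/(28*939 - 794753) = 1/(26292 - 794753) = 1/(-768461) = -1/768461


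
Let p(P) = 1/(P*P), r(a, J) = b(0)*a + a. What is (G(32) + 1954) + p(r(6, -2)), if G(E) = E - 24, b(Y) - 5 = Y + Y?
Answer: 2542753/1296 ≈ 1962.0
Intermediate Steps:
b(Y) = 5 + 2*Y (b(Y) = 5 + (Y + Y) = 5 + 2*Y)
r(a, J) = 6*a (r(a, J) = (5 + 2*0)*a + a = (5 + 0)*a + a = 5*a + a = 6*a)
G(E) = -24 + E
p(P) = P**(-2) (p(P) = 1/(P**2) = P**(-2))
(G(32) + 1954) + p(r(6, -2)) = ((-24 + 32) + 1954) + (6*6)**(-2) = (8 + 1954) + 36**(-2) = 1962 + 1/1296 = 2542753/1296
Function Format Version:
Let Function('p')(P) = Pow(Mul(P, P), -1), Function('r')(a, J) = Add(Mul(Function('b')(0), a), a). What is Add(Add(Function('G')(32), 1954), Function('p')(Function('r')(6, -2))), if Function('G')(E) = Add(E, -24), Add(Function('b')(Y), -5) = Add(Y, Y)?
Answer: Rational(2542753, 1296) ≈ 1962.0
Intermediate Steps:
Function('b')(Y) = Add(5, Mul(2, Y)) (Function('b')(Y) = Add(5, Add(Y, Y)) = Add(5, Mul(2, Y)))
Function('r')(a, J) = Mul(6, a) (Function('r')(a, J) = Add(Mul(Add(5, Mul(2, 0)), a), a) = Add(Mul(Add(5, 0), a), a) = Add(Mul(5, a), a) = Mul(6, a))
Function('G')(E) = Add(-24, E)
Function('p')(P) = Pow(P, -2) (Function('p')(P) = Pow(Pow(P, 2), -1) = Pow(P, -2))
Add(Add(Function('G')(32), 1954), Function('p')(Function('r')(6, -2))) = Add(Add(Add(-24, 32), 1954), Pow(Mul(6, 6), -2)) = Add(Add(8, 1954), Pow(36, -2)) = Add(1962, Rational(1, 1296)) = Rational(2542753, 1296)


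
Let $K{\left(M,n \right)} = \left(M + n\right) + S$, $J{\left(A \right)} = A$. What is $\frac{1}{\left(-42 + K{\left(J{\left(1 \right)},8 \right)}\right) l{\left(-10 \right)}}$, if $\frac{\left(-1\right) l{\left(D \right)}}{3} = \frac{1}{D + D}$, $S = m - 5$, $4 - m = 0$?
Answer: $- \frac{10}{51} \approx -0.19608$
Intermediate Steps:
$m = 4$ ($m = 4 - 0 = 4 + 0 = 4$)
$S = -1$ ($S = 4 - 5 = -1$)
$l{\left(D \right)} = - \frac{3}{2 D}$ ($l{\left(D \right)} = - \frac{3}{D + D} = - \frac{3}{2 D}$)
$K{\left(M,n \right)} = -1 + M + n$ ($K{\left(M,n \right)} = \left(M + n\right) - 1 = -1 + M + n$)
$\frac{1}{\left(-42 + K{\left(J{\left(1 \right)},8 \right)}\right) l{\left(-10 \right)}} = \frac{1}{\left(-42 + \left(-1 + 1 + 8\right)\right) \left(- \frac{3}{2 \left(-10\right)}\right)} = \frac{1}{\left(-42 + 8\right) \left(\left(- \frac{3}{2}\right) \left(- \frac{1}{10}\right)\right)} = \frac{1}{\left(-34\right) \frac{3}{20}} = \frac{1}{- \frac{51}{10}} = - \frac{10}{51}$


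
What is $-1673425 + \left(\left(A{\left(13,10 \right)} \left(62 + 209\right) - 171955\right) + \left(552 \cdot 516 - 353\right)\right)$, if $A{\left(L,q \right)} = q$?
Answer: $-1558191$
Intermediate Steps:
$-1673425 + \left(\left(A{\left(13,10 \right)} \left(62 + 209\right) - 171955\right) + \left(552 \cdot 516 - 353\right)\right) = -1673425 + \left(\left(10 \left(62 + 209\right) - 171955\right) + \left(552 \cdot 516 - 353\right)\right) = -1673425 + \left(\left(10 \cdot 271 - 171955\right) + \left(284832 - 353\right)\right) = -1673425 + \left(\left(2710 - 171955\right) + 284479\right) = -1673425 + \left(-169245 + 284479\right) = -1673425 + 115234 = -1558191$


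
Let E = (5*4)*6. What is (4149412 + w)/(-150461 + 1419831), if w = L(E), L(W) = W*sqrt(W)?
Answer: 2074706/634685 + 24*sqrt(30)/126937 ≈ 3.2699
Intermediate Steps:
E = 120 (E = 20*6 = 120)
L(W) = W**(3/2)
w = 240*sqrt(30) (w = 120**(3/2) = 240*sqrt(30) ≈ 1314.5)
(4149412 + w)/(-150461 + 1419831) = (4149412 + 240*sqrt(30))/(-150461 + 1419831) = (4149412 + 240*sqrt(30))/1269370 = (4149412 + 240*sqrt(30))*(1/1269370) = 2074706/634685 + 24*sqrt(30)/126937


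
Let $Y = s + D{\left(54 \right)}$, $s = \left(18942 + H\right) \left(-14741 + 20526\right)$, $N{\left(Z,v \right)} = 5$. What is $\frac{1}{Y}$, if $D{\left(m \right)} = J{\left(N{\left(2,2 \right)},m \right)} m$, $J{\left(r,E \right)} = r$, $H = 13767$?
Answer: $\frac{1}{189221835} \approx 5.2848 \cdot 10^{-9}$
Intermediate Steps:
$D{\left(m \right)} = 5 m$
$s = 189221565$ ($s = \left(18942 + 13767\right) \left(-14741 + 20526\right) = 32709 \cdot 5785 = 189221565$)
$Y = 189221835$ ($Y = 189221565 + 5 \cdot 54 = 189221565 + 270 = 189221835$)
$\frac{1}{Y} = \frac{1}{189221835}$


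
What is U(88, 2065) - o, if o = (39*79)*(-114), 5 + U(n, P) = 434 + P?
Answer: 353728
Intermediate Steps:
U(n, P) = 429 + P (U(n, P) = -5 + (434 + P) = 429 + P)
o = -351234 (o = 3081*(-114) = -351234)
U(88, 2065) - o = (429 + 2065) - 1*(-351234) = 2494 + 351234 = 353728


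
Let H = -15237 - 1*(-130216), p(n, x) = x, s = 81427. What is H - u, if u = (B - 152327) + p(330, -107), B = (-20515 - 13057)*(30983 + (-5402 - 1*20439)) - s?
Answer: 172976064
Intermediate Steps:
B = -172708651 (B = (-20515 - 13057)*(30983 + (-5402 - 1*20439)) - 1*81427 = -33572*(30983 + (-5402 - 20439)) - 81427 = -33572*(30983 - 25841) - 81427 = -33572*5142 - 81427 = -172627224 - 81427 = -172708651)
u = -172861085 (u = (-172708651 - 152327) - 107 = -172860978 - 107 = -172861085)
H = 114979 (H = -15237 + 130216 = 114979)
H - u = 114979 - 1*(-172861085) = 114979 + 172861085 = 172976064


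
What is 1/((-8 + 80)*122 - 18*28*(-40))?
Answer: 1/28944 ≈ 3.4549e-5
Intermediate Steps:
1/((-8 + 80)*122 - 18*28*(-40)) = 1/(72*122 - 504*(-40)) = 1/(8784 + 20160) = 1/28944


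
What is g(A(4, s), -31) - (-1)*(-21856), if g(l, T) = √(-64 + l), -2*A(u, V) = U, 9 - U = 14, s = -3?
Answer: -21856 + I*√246/2 ≈ -21856.0 + 7.8422*I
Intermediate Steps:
U = -5 (U = 9 - 1*14 = 9 - 14 = -5)
A(u, V) = 5/2 (A(u, V) = -½*(-5) = 5/2)
g(A(4, s), -31) - (-1)*(-21856) = √(-64 + 5/2) - (-1)*(-21856) = √(-123/2) - 1*21856 = I*√246/2 - 21856 = -21856 + I*√246/2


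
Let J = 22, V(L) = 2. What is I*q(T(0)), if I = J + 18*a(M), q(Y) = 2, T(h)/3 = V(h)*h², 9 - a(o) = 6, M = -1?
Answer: 152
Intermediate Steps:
a(o) = 3 (a(o) = 9 - 1*6 = 9 - 6 = 3)
T(h) = 6*h² (T(h) = 3*(2*h²) = 6*h²)
I = 76 (I = 22 + 18*3 = 22 + 54 = 76)
I*q(T(0)) = 76*2 = 152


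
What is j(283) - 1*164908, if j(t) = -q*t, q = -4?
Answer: -163776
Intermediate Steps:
j(t) = 4*t (j(t) = -(-4)*t = 4*t)
j(283) - 1*164908 = 4*283 - 1*164908 = 1132 - 164908 = -163776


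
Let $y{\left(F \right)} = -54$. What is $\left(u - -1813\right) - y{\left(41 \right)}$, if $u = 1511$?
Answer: $3378$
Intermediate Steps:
$\left(u - -1813\right) - y{\left(41 \right)} = \left(1511 - -1813\right) - -54 = \left(1511 + 1813\right) + 54 = 3324 + 54 = 3378$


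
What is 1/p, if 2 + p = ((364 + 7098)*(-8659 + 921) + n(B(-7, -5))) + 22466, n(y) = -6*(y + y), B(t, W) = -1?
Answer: -1/57718480 ≈ -1.7325e-8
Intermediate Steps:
n(y) = -12*y
p = -57718480 (p = -2 + (((364 + 7098)*(-8659 + 921) - 12*(-1)) + 22466) = -2 + ((7462*(-7738) + 12) + 22466) = -2 + ((-57740956 + 12) + 22466) = -2 + (-57740944 + 22466) = -2 - 57718478 = -57718480)
1/p = 1/(-57718480) = -1/57718480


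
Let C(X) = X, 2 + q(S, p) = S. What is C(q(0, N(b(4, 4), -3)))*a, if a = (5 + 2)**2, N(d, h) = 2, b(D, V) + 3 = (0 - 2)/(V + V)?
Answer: -98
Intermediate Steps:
b(D, V) = -3 - 1/V (b(D, V) = -3 + (0 - 2)/(V + V) = -3 - 2*1/(2*V) = -3 - 1/V)
q(S, p) = -2 + S
a = 49 (a = 7**2 = 49)
C(q(0, N(b(4, 4), -3)))*a = (-2 + 0)*49 = -2*49 = -98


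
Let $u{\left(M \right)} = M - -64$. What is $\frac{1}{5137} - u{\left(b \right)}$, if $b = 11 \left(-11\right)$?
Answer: $\frac{292810}{5137} \approx 57.0$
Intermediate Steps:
$b = -121$
$u{\left(M \right)} = 64 + M$ ($u{\left(M \right)} = M + 64 = 64 + M$)
$\frac{1}{5137} - u{\left(b \right)} = \frac{1}{5137} - \left(64 - 121\right) = \frac{1}{5137} - -57 = \frac{1}{5137} + 57 = \frac{292810}{5137}$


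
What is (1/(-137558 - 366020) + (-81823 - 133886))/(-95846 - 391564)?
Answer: 15518043829/35064136140 ≈ 0.44256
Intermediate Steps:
(1/(-137558 - 366020) + (-81823 - 133886))/(-95846 - 391564) = (1/(-503578) - 215709)/(-487410) = (-1/503578 - 215709)*(-1/487410) = -108626306803/503578*(-1/487410) = 15518043829/35064136140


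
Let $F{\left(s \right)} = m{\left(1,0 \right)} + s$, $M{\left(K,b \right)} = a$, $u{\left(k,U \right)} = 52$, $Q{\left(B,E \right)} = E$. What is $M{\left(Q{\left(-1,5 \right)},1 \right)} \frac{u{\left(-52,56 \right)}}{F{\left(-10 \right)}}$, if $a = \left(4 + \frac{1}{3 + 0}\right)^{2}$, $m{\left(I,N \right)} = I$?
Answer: $- \frac{8788}{81} \approx -108.49$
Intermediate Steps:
$a = \frac{169}{9}$ ($a = \left(4 + \frac{1}{3}\right)^{2} = \left(\frac{13}{3}\right)^{2} = \frac{169}{9} \approx 18.778$)
$M{\left(K,b \right)} = \frac{169}{9}$
$F{\left(s \right)} = 1 + s$
$M{\left(Q{\left(-1,5 \right)},1 \right)} \frac{u{\left(-52,56 \right)}}{F{\left(-10 \right)}} = \frac{169 \frac{52}{1 - 10}}{9} = \frac{169 \frac{52}{-9}}{9} = \frac{169 \cdot 52 \left(- \frac{1}{9}\right)}{9} = \frac{169}{9} \left(- \frac{52}{9}\right) = - \frac{8788}{81}$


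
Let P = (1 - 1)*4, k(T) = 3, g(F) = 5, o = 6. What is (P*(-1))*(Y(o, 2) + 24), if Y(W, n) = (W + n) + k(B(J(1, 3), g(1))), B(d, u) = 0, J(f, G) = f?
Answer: 0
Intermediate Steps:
P = 0 (P = 0*4 = 0)
Y(W, n) = 3 + W + n (Y(W, n) = (W + n) + 3 = 3 + W + n)
(P*(-1))*(Y(o, 2) + 24) = (0*(-1))*((3 + 6 + 2) + 24) = 0*(11 + 24) = 0*35 = 0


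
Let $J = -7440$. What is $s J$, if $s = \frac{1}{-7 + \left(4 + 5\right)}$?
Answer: $-3720$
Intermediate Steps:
$s = \frac{1}{2}$ ($s = \frac{1}{-7 + 9} = \frac{1}{2} \approx 0.5$)
$s J = \frac{1}{2} \left(-7440\right) = -3720$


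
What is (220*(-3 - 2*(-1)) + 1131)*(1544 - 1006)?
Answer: 490118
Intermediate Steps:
(220*(-3 - 2*(-1)) + 1131)*(1544 - 1006) = (220*(-3 + 2) + 1131)*538 = (220*(-1) + 1131)*538 = (-220 + 1131)*538 = 911*538 = 490118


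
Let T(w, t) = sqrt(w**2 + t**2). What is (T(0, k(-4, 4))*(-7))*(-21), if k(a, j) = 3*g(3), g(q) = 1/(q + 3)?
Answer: 147/2 ≈ 73.500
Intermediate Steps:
g(q) = 1/(3 + q)
k(a, j) = 1/2 (k(a, j) = 3/(3 + 3) = 3/6 = 3*(1/6) = 1/2)
T(w, t) = sqrt(t**2 + w**2)
(T(0, k(-4, 4))*(-7))*(-21) = (sqrt((1/2)**2 + 0**2)*(-7))*(-21) = (sqrt(1/4 + 0)*(-7))*(-21) = (sqrt(1/4)*(-7))*(-21) = ((1/2)*(-7))*(-21) = -7/2*(-21) = 147/2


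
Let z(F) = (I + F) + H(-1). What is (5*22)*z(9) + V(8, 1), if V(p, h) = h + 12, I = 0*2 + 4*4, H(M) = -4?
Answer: 2323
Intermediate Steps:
I = 16 (I = 0 + 16 = 16)
V(p, h) = 12 + h
z(F) = 12 + F (z(F) = (16 + F) - 4 = 12 + F)
(5*22)*z(9) + V(8, 1) = (5*22)*(12 + 9) + (12 + 1) = 110*21 + 13 = 2310 + 13 = 2323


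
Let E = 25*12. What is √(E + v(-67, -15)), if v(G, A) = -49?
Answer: √251 ≈ 15.843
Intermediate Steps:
E = 300
√(E + v(-67, -15)) = √(300 - 49) = √251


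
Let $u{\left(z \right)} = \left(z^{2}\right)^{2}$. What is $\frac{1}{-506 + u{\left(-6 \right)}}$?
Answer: $\frac{1}{790} \approx 0.0012658$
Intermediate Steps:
$u{\left(z \right)} = z^{4}$
$\frac{1}{-506 + u{\left(-6 \right)}} = \frac{1}{-506 + \left(-6\right)^{4}} = \frac{1}{-506 + 1296} = \frac{1}{790}$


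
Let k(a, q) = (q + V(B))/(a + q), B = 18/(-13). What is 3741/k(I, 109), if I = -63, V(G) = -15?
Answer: 86043/47 ≈ 1830.7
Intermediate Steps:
B = -18/13 (B = 18*(-1/13) = -18/13 ≈ -1.3846)
k(a, q) = (-15 + q)/(a + q) (k(a, q) = (q - 15)/(a + q) = (-15 + q)/(a + q))
3741/k(I, 109) = 3741/(((-15 + 109)/(-63 + 109))) = 3741/((94/46)) = 3741/(((1/46)*94)) = 3741/(47/23) = 3741*(23/47) = 86043/47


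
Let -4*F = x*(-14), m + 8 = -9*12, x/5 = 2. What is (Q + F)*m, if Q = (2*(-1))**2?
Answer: -4524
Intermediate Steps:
x = 10 (x = 5*2 = 10)
Q = 4 (Q = (-2)**2 = 4)
m = -116 (m = -8 - 9*12 = -8 - 108 = -116)
F = 35 (F = -5*(-14)/2 = -1/4*(-140) = 35)
(Q + F)*m = (4 + 35)*(-116) = 39*(-116) = -4524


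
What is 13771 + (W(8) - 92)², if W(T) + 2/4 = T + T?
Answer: 78493/4 ≈ 19623.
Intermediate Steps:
W(T) = -½ + 2*T (W(T) = -½ + (T + T) = -½ + 2*T)
13771 + (W(8) - 92)² = 13771 + ((-½ + 2*8) - 92)² = 13771 + ((-½ + 16) - 92)² = 13771 + (31/2 - 92)² = 13771 + (-153/2)² = 13771 + 23409/4 = 78493/4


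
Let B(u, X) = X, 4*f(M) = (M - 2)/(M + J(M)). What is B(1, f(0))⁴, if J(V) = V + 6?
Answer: 1/20736 ≈ 4.8225e-5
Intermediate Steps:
J(V) = 6 + V
f(M) = (-2 + M)/(4*(6 + 2*M)) (f(M) = ((M - 2)/(M + (6 + M)))/4 = ((-2 + M)/(6 + 2*M))/4 = (-2 + M)/(4*(6 + 2*M)))
B(1, f(0))⁴ = ((-2 + 0)/(8*(3 + 0)))⁴ = ((⅛)*(-2)/3)⁴ = ((⅛)*(⅓)*(-2))⁴ = (-1/12)⁴ = 1/20736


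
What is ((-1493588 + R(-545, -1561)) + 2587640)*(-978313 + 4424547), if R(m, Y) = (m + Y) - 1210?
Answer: 3758931488224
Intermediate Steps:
R(m, Y) = -1210 + Y + m (R(m, Y) = (Y + m) - 1210 = -1210 + Y + m)
((-1493588 + R(-545, -1561)) + 2587640)*(-978313 + 4424547) = ((-1493588 + (-1210 - 1561 - 545)) + 2587640)*(-978313 + 4424547) = ((-1493588 - 3316) + 2587640)*3446234 = (-1496904 + 2587640)*3446234 = 1090736*3446234 = 3758931488224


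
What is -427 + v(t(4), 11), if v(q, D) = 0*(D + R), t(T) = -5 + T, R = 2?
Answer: -427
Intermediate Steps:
v(q, D) = 0 (v(q, D) = 0*(D + 2) = 0*(2 + D) = 0)
-427 + v(t(4), 11) = -427 + 0 = -427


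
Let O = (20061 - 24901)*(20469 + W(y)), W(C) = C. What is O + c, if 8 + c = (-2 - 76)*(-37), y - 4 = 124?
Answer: -99686602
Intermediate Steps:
y = 128 (y = 4 + 124 = 128)
c = 2878 (c = -8 + (-2 - 76)*(-37) = -8 - 78*(-37) = -8 + 2886 = 2878)
O = -99689480 (O = (20061 - 24901)*(20469 + 128) = -4840*20597 = -99689480)
O + c = -99689480 + 2878 = -99686602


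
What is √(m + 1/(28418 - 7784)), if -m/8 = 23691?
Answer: I*√80693811976134/20634 ≈ 435.35*I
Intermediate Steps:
m = -189528 (m = -8*23691 = -189528)
√(m + 1/(28418 - 7784)) = √(-189528 + 1/(28418 - 7784)) = √(-189528 + 1/20634) = √(-3910720751/20634) = I*√80693811976134/20634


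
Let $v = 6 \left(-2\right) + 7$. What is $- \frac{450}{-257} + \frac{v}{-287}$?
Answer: $\frac{130435}{73759} \approx 1.7684$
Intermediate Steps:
$v = -5$ ($v = -12 + 7 = -5$)
$- \frac{450}{-257} + \frac{v}{-287} = - \frac{450}{-257} - \frac{5}{-287} = \left(-450\right) \left(- \frac{1}{257}\right) - - \frac{5}{287} = \frac{450}{257} + \frac{5}{287} = \frac{130435}{73759}$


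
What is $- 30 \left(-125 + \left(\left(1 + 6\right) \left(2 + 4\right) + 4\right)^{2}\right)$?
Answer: $-59730$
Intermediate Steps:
$- 30 \left(-125 + \left(\left(1 + 6\right) \left(2 + 4\right) + 4\right)^{2}\right) = - 30 \left(-125 + \left(7 \cdot 6 + 4\right)^{2}\right) = - 30 \left(-125 + \left(42 + 4\right)^{2}\right) = - 30 \left(-125 + 46^{2}\right) = - 30 \left(-125 + 2116\right) = \left(-30\right) 1991 = -59730$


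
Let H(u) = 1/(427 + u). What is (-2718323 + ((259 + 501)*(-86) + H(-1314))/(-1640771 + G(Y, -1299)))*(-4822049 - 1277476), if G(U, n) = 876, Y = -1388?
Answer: 4823549351133848237970/290917373 ≈ 1.6580e+13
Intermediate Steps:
(-2718323 + ((259 + 501)*(-86) + H(-1314))/(-1640771 + G(Y, -1299)))*(-4822049 - 1277476) = (-2718323 + ((259 + 501)*(-86) + 1/(427 - 1314))/(-1640771 + 876))*(-4822049 - 1277476) = (-2718323 + (760*(-86) + 1/(-887))/(-1639895))*(-6099525) = (-2718323 + (-65360 - 1/887)*(-1/1639895))*(-6099525) = (-2718323 - 57974321/887*(-1/1639895))*(-6099525) = (-2718323 + 57974321/1454586865)*(-6099525) = -3954036872653074/1454586865*(-6099525) = 4823549351133848237970/290917373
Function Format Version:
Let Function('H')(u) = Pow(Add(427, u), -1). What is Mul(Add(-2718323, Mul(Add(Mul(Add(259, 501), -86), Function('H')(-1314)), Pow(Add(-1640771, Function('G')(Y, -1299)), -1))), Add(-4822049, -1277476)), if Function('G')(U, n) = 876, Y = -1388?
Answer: Rational(4823549351133848237970, 290917373) ≈ 1.6580e+13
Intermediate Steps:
Mul(Add(-2718323, Mul(Add(Mul(Add(259, 501), -86), Function('H')(-1314)), Pow(Add(-1640771, Function('G')(Y, -1299)), -1))), Add(-4822049, -1277476)) = Mul(Add(-2718323, Mul(Add(Mul(Add(259, 501), -86), Pow(Add(427, -1314), -1)), Pow(Add(-1640771, 876), -1))), Add(-4822049, -1277476)) = Mul(Add(-2718323, Mul(Add(Mul(760, -86), Pow(-887, -1)), Pow(-1639895, -1))), -6099525) = Mul(Add(-2718323, Mul(Add(-65360, Rational(-1, 887)), Rational(-1, 1639895))), -6099525) = Mul(Add(-2718323, Mul(Rational(-57974321, 887), Rational(-1, 1639895))), -6099525) = Mul(Add(-2718323, Rational(57974321, 1454586865)), -6099525) = Mul(Rational(-3954036872653074, 1454586865), -6099525) = Rational(4823549351133848237970, 290917373)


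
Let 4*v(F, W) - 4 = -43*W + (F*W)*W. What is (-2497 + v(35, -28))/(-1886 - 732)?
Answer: -4665/2618 ≈ -1.7819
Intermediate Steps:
v(F, W) = 1 - 43*W/4 + F*W**2/4 (v(F, W) = 1 + (-43*W + (F*W)*W)/4 = 1 + (-43*W + F*W**2)/4 = 1 + (-43*W/4 + F*W**2/4) = 1 - 43*W/4 + F*W**2/4)
(-2497 + v(35, -28))/(-1886 - 732) = (-2497 + (1 - 43/4*(-28) + (1/4)*35*(-28)**2))/(-1886 - 732) = (-2497 + (1 + 301 + (1/4)*35*784))/(-2618) = (-2497 + (1 + 301 + 6860))*(-1/2618) = (-2497 + 7162)*(-1/2618) = 4665*(-1/2618) = -4665/2618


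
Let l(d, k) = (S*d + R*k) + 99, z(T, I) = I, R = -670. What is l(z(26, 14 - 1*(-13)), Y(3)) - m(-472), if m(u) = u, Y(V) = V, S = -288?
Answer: -9215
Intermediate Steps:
l(d, k) = 99 - 670*k - 288*d (l(d, k) = (-288*d - 670*k) + 99 = (-670*k - 288*d) + 99 = 99 - 670*k - 288*d)
l(z(26, 14 - 1*(-13)), Y(3)) - m(-472) = (99 - 670*3 - 288*(14 - 1*(-13))) - 1*(-472) = (99 - 2010 - 288*(14 + 13)) + 472 = (99 - 2010 - 288*27) + 472 = (99 - 2010 - 7776) + 472 = -9687 + 472 = -9215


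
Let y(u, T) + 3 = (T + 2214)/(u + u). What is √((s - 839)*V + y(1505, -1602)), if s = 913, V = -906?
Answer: I*√151862670645/1505 ≈ 258.93*I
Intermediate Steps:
y(u, T) = -3 + (2214 + T)/(2*u) (y(u, T) = -3 + (T + 2214)/(u + u) = -3 + (2214 + T)/((2*u)) = -3 + (2214 + T)*(1/(2*u)) = -3 + (2214 + T)/(2*u))
√((s - 839)*V + y(1505, -1602)) = √((913 - 839)*(-906) + (½)*(2214 - 1602 - 6*1505)/1505) = √(74*(-906) + (½)*(1/1505)*(2214 - 1602 - 9030)) = √(-67044 + (½)*(1/1505)*(-8418)) = √(-67044 - 4209/1505) = √(-100905429/1505) = I*√151862670645/1505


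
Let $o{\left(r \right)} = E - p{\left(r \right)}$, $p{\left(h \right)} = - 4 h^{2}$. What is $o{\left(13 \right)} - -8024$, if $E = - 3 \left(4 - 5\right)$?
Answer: $8703$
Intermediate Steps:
$E = 3$ ($E = \left(-3\right) \left(-1\right) = 3$)
$o{\left(r \right)} = 3 + 4 r^{2}$ ($o{\left(r \right)} = 3 - - 4 r^{2} = 3 + 4 r^{2}$)
$o{\left(13 \right)} - -8024 = \left(3 + 4 \cdot 13^{2}\right) - -8024 = \left(3 + 4 \cdot 169\right) + 8024 = \left(3 + 676\right) + 8024 = 679 + 8024 = 8703$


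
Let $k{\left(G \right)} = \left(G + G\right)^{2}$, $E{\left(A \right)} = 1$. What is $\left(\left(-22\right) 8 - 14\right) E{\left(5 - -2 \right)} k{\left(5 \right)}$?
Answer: $-19000$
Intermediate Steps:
$k{\left(G \right)} = 4 G^{2}$ ($k{\left(G \right)} = \left(2 G\right)^{2} = 4 G^{2}$)
$\left(\left(-22\right) 8 - 14\right) E{\left(5 - -2 \right)} k{\left(5 \right)} = \left(\left(-22\right) 8 - 14\right) 1 \cdot 4 \cdot 5^{2} = \left(-176 - 14\right) 1 \cdot 4 \cdot 25 = - 190 \cdot 1 \cdot 100 = \left(-190\right) 100 = -19000$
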